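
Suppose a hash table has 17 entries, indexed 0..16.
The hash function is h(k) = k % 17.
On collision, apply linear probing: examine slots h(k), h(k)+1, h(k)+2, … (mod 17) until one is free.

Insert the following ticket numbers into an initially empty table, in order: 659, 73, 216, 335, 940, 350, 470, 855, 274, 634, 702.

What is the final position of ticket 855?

7

659 hashes to 13; slot 13 is free => place at 13.
73 hashes to 5; slot 5 is free => place at 5.
216 hashes to 12; slot 12 is free => place at 12.
335 hashes to 12; 12,13 taken => place at 14.
940 hashes to 5; 5 taken => place at 6.
350 hashes to 10; slot 10 is free => place at 10.
470 hashes to 11; slot 11 is free => place at 11.
855 hashes to 5; 5,6 taken => place at 7.
274 hashes to 2; slot 2 is free => place at 2.
634 hashes to 5; 5,6,7 taken => place at 8.
702 hashes to 5; 5,6,7,8 taken => place at 9.
Table: [-, -, 274, -, -, 73, 940, 855, 634, 702, 350, 470, 216, 659, 335, -, -]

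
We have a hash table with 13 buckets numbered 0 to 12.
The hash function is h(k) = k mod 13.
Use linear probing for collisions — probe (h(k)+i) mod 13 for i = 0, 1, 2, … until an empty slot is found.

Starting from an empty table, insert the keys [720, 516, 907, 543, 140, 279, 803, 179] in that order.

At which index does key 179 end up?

Insert 720: h=5, slot 5 empty → index 5.
Insert 516: h=9, slot 9 empty → index 9.
Insert 907: h=10, slot 10 empty → index 10.
Insert 543: h=10, slot 10 occupied → index 11.
Insert 140: h=10, slots 10,11 occupied → index 12.
Insert 279: h=6, slot 6 empty → index 6.
Insert 803: h=10, slots 10,11,12 occupied → index 0.
Insert 179: h=10, slots 10,11,12,0 occupied → index 1.
Table: [803, 179, -, -, -, 720, 279, -, -, 516, 907, 543, 140]

1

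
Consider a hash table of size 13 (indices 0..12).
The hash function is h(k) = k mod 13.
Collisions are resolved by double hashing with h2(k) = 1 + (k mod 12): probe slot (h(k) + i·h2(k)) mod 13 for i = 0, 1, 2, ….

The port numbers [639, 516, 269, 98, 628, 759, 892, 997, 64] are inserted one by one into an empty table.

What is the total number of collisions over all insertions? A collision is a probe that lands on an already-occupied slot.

4

639: h=2 -> slot 2
516: h=9 -> slot 9
269: h=9, h2=6, probe 9,2,8 -> slot 8
98: h=7 -> slot 7
628: h=4 -> slot 4
759: h=5 -> slot 5
892: h=8, h2=5, probe 8,0 -> slot 0
997: h=9, h2=2, probe 9,11 -> slot 11
64: h=12 -> slot 12
Table: [892, _, 639, _, 628, 759, _, 98, 269, 516, _, 997, 64]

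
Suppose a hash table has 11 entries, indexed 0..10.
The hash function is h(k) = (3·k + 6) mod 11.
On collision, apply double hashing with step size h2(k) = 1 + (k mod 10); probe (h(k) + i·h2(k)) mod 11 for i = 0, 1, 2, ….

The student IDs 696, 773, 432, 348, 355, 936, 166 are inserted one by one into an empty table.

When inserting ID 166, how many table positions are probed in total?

3

696: h=4 -> slot 4
773: h=4, h2=4, probe 4,8 -> slot 8
432: h=4, h2=3, probe 4,7 -> slot 7
348: h=5 -> slot 5
355: h=4, h2=6, probe 4,10 -> slot 10
936: h=9 -> slot 9
166: h=9, h2=7, probe 9,5,1 -> slot 1
Table: [-, 166, -, -, 696, 348, -, 432, 773, 936, 355]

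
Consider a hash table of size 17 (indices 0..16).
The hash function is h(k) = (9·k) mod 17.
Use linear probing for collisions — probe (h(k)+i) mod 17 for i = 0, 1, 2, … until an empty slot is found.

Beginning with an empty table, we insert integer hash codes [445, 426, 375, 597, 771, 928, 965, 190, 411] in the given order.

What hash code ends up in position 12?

445 hashes to 10; slot 10 is free -> place at 10.
426 hashes to 9; slot 9 is free -> place at 9.
375 hashes to 9; 9,10 taken -> place at 11.
597 hashes to 1; slot 1 is free -> place at 1.
771 hashes to 3; slot 3 is free -> place at 3.
928 hashes to 5; slot 5 is free -> place at 5.
965 hashes to 15; slot 15 is free -> place at 15.
190 hashes to 10; 10,11 taken -> place at 12.
411 hashes to 10; 10,11,12 taken -> place at 13.
Table: [_, 597, _, 771, _, 928, _, _, _, 426, 445, 375, 190, 411, _, 965, _]

190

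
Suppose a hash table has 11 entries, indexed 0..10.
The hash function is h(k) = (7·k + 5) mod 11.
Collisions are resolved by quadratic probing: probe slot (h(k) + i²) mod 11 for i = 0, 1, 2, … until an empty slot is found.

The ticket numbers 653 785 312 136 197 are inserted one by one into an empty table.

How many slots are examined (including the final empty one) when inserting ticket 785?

2

Insert 653: h=0, slot 0 empty → index 0.
Insert 785: h=0, slot 0 occupied → index 1.
Insert 312: h=0, slots 0,1 occupied → index 4.
Insert 136: h=0, slots 0,1,4 occupied → index 9.
Insert 197: h=9, slot 9 occupied → index 10.
Table: [653, 785, —, —, 312, —, —, —, —, 136, 197]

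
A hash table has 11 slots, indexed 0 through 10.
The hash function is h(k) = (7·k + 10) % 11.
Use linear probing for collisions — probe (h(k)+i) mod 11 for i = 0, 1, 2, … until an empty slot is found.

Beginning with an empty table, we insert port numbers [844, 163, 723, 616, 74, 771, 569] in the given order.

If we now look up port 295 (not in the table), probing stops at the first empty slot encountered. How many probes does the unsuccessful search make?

844: h=0 -> slot 0
163: h=7 -> slot 7
723: h=0, probe 0,1 -> slot 1
616: h=10 -> slot 10
74: h=0, probe 0,1,2 -> slot 2
771: h=6 -> slot 6
569: h=0, probe 0,1,2,3 -> slot 3
Table: [844, 723, 74, 569, _, _, 771, 163, _, _, 616]
Lookup 295: h=7, probe 7,8 → slot 8 empty, not found.

2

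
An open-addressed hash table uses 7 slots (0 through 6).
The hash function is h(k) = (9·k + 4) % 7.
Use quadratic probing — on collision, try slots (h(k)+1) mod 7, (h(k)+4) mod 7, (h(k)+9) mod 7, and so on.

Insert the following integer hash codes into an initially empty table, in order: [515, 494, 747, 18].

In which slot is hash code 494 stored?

6

515 hashes to 5; slot 5 is free -> place at 5.
494 hashes to 5; 5 taken -> place at 6.
747 hashes to 0; slot 0 is free -> place at 0.
18 hashes to 5; 5,6 taken -> place at 2.
Table: [747, ., 18, ., ., 515, 494]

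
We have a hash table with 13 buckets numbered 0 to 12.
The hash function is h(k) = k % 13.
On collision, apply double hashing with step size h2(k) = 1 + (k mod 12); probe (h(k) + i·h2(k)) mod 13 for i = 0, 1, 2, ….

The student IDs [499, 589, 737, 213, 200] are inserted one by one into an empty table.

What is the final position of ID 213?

2

499 hashes to 5; slot 5 is free → place at 5.
589 hashes to 4; slot 4 is free → place at 4.
737 hashes to 9; slot 9 is free → place at 9.
213 hashes to 5, h2=10; 5 taken → place at 2.
200 hashes to 5, h2=9; 5 taken → place at 1.
Table: [∅, 200, 213, ∅, 589, 499, ∅, ∅, ∅, 737, ∅, ∅, ∅]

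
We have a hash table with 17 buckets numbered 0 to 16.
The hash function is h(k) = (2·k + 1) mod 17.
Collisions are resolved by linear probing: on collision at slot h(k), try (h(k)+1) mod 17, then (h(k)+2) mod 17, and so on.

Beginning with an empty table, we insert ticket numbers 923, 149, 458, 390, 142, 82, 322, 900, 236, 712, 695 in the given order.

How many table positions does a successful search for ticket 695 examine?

923: h=11 → slot 11
149: h=10 → slot 10
458: h=16 → slot 16
390: h=16, probe 16,0 → slot 0
142: h=13 → slot 13
82: h=12 → slot 12
322: h=16, probe 16,0,1 → slot 1
900: h=16, probe 16,0,1,2 → slot 2
236: h=14 → slot 14
712: h=14, probe 14,15 → slot 15
695: h=14, probe 14,15,16,0,1,2,3 → slot 3
Table: [390, 322, 900, 695, —, —, —, —, —, —, 149, 923, 82, 142, 236, 712, 458]
Lookup 695: h=14, probe 14,15,16,0,1,2,3 → found at 3.

7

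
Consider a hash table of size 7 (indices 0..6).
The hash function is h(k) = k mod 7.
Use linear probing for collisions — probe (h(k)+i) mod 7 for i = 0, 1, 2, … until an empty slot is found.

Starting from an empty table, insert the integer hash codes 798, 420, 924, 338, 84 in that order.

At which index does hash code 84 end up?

798 hashes to 0; slot 0 is free → place at 0.
420 hashes to 0; 0 taken → place at 1.
924 hashes to 0; 0,1 taken → place at 2.
338 hashes to 2; 2 taken → place at 3.
84 hashes to 0; 0,1,2,3 taken → place at 4.
Table: [798, 420, 924, 338, 84, —, —]

4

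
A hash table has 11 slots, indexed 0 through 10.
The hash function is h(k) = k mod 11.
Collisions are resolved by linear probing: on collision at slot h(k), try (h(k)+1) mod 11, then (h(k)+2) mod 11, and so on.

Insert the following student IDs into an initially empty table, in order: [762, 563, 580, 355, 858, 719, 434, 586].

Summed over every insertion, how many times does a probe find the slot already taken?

7

762 hashes to 3; slot 3 is free => place at 3.
563 hashes to 2; slot 2 is free => place at 2.
580 hashes to 8; slot 8 is free => place at 8.
355 hashes to 3; 3 taken => place at 4.
858 hashes to 0; slot 0 is free => place at 0.
719 hashes to 4; 4 taken => place at 5.
434 hashes to 5; 5 taken => place at 6.
586 hashes to 3; 3,4,5,6 taken => place at 7.
Table: [858, ., 563, 762, 355, 719, 434, 586, 580, ., .]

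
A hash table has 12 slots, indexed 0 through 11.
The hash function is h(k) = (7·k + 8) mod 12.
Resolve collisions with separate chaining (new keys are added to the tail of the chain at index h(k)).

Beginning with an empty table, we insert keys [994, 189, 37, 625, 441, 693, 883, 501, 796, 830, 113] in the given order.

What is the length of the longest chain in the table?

4

Insert 994: h=6, bucket 6 empty → new chain.
Insert 189: h=11, bucket 11 empty → new chain.
Insert 37: h=3, bucket 3 empty → new chain.
Insert 625: h=3, bucket 3 nonempty → append to chain.
Insert 441: h=11, bucket 11 nonempty → append to chain.
Insert 693: h=11, bucket 11 nonempty → append to chain.
Insert 883: h=9, bucket 9 empty → new chain.
Insert 501: h=11, bucket 11 nonempty → append to chain.
Insert 796: h=0, bucket 0 empty → new chain.
Insert 830: h=10, bucket 10 empty → new chain.
Insert 113: h=7, bucket 7 empty → new chain.
Final buckets:
0: 796
1: _
2: _
3: 37 -> 625
4: _
5: _
6: 994
7: 113
8: _
9: 883
10: 830
11: 189 -> 441 -> 693 -> 501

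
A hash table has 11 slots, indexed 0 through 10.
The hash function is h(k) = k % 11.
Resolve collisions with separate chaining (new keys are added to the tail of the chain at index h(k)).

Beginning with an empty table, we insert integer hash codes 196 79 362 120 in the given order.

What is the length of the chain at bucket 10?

2

196 → bucket 9
79 → bucket 2
362 → bucket 10
120 → bucket 10 (collision)
Final buckets:
0: —
1: —
2: 79
3: —
4: —
5: —
6: —
7: —
8: —
9: 196
10: 362 -> 120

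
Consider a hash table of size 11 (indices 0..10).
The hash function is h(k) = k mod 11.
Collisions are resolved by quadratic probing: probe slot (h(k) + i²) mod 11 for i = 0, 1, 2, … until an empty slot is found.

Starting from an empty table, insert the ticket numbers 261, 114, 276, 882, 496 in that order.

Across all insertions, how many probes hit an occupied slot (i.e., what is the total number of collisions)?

Insert 261: h=8, slot 8 empty => index 8.
Insert 114: h=4, slot 4 empty => index 4.
Insert 276: h=1, slot 1 empty => index 1.
Insert 882: h=2, slot 2 empty => index 2.
Insert 496: h=1, slots 1,2 occupied => index 5.
Table: [—, 276, 882, —, 114, 496, —, —, 261, —, —]

2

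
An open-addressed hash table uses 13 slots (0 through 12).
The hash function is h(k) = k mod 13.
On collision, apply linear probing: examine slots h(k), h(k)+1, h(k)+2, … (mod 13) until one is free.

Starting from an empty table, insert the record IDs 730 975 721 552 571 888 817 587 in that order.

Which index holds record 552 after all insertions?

730: h=2 => slot 2
975: h=0 => slot 0
721: h=6 => slot 6
552: h=6, probe 6,7 => slot 7
571: h=12 => slot 12
888: h=4 => slot 4
817: h=11 => slot 11
587: h=2, probe 2,3 => slot 3
Table: [975, ∅, 730, 587, 888, ∅, 721, 552, ∅, ∅, ∅, 817, 571]

7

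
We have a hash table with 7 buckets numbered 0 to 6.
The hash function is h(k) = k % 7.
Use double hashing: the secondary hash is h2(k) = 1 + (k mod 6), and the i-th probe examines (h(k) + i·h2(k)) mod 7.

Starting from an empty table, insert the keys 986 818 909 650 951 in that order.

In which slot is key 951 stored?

0

986 hashes to 6; slot 6 is free => place at 6.
818 hashes to 6, h2=3; 6 taken => place at 2.
909 hashes to 6, h2=4; 6 taken => place at 3.
650 hashes to 6, h2=3; 6,2 taken => place at 5.
951 hashes to 6, h2=4; 6,3 taken => place at 0.
Table: [951, —, 818, 909, —, 650, 986]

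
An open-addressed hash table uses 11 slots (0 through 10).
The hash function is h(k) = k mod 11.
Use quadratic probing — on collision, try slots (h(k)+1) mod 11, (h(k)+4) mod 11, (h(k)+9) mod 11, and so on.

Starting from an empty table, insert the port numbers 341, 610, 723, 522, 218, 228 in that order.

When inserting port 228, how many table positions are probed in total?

341: h=0 -> slot 0
610: h=5 -> slot 5
723: h=8 -> slot 8
522: h=5, probe 5,6 -> slot 6
218: h=9 -> slot 9
228: h=8, probe 8,9,1 -> slot 1
Table: [341, 228, ∅, ∅, ∅, 610, 522, ∅, 723, 218, ∅]

3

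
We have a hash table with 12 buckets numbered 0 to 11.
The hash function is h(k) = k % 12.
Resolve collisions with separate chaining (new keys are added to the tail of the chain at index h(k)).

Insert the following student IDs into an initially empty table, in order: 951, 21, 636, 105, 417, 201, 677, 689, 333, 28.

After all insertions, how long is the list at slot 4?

1

Insert 951: h=3, bucket 3 empty -> new chain.
Insert 21: h=9, bucket 9 empty -> new chain.
Insert 636: h=0, bucket 0 empty -> new chain.
Insert 105: h=9, bucket 9 nonempty -> append to chain.
Insert 417: h=9, bucket 9 nonempty -> append to chain.
Insert 201: h=9, bucket 9 nonempty -> append to chain.
Insert 677: h=5, bucket 5 empty -> new chain.
Insert 689: h=5, bucket 5 nonempty -> append to chain.
Insert 333: h=9, bucket 9 nonempty -> append to chain.
Insert 28: h=4, bucket 4 empty -> new chain.
Final buckets:
0: 636
1: -
2: -
3: 951
4: 28
5: 677 -> 689
6: -
7: -
8: -
9: 21 -> 105 -> 417 -> 201 -> 333
10: -
11: -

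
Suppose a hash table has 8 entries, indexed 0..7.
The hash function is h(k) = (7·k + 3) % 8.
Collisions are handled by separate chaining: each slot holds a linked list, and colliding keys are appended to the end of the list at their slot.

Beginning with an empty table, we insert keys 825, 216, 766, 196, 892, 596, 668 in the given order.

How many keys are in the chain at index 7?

4

825 → bucket 2
216 → bucket 3
766 → bucket 5
196 → bucket 7
892 → bucket 7 (collision)
596 → bucket 7 (collision)
668 → bucket 7 (collision)
Final buckets:
0: -
1: -
2: 825
3: 216
4: -
5: 766
6: -
7: 196 -> 892 -> 596 -> 668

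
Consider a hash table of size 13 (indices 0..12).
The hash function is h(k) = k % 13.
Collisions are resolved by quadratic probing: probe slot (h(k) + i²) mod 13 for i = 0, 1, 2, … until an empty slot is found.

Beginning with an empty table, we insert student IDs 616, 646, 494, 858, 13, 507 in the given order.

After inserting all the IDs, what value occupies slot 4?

616: h=5 -> slot 5
646: h=9 -> slot 9
494: h=0 -> slot 0
858: h=0, probe 0,1 -> slot 1
13: h=0, probe 0,1,4 -> slot 4
507: h=0, probe 0,1,4,9,3 -> slot 3
Table: [494, 858, _, 507, 13, 616, _, _, _, 646, _, _, _]

13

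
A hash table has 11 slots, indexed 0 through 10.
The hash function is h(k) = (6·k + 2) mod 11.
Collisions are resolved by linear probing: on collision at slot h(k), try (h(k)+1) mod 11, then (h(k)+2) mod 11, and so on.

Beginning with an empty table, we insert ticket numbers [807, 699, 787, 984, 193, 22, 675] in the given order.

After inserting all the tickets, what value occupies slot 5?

807: h=4 -> slot 4
699: h=5 -> slot 5
787: h=5, probe 5,6 -> slot 6
984: h=10 -> slot 10
193: h=5, probe 5,6,7 -> slot 7
22: h=2 -> slot 2
675: h=4, probe 4,5,6,7,8 -> slot 8
Table: [∅, ∅, 22, ∅, 807, 699, 787, 193, 675, ∅, 984]

699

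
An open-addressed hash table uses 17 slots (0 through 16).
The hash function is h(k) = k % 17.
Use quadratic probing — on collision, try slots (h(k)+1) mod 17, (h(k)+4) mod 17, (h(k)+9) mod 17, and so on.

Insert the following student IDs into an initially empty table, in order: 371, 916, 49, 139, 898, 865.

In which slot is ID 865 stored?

2

371: h=14 => slot 14
916: h=15 => slot 15
49: h=15, probe 15,16 => slot 16
139: h=3 => slot 3
898: h=14, probe 14,15,1 => slot 1
865: h=15, probe 15,16,2 => slot 2
Table: [_, 898, 865, 139, _, _, _, _, _, _, _, _, _, _, 371, 916, 49]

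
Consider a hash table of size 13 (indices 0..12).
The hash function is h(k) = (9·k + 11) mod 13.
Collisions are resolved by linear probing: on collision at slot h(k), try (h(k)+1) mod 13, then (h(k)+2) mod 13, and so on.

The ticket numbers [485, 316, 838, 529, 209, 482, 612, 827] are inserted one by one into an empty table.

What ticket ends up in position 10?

485 hashes to 8; slot 8 is free => place at 8.
316 hashes to 8; 8 taken => place at 9.
838 hashes to 0; slot 0 is free => place at 0.
529 hashes to 1; slot 1 is free => place at 1.
209 hashes to 7; slot 7 is free => place at 7.
482 hashes to 7; 7,8,9 taken => place at 10.
612 hashes to 7; 7,8,9,10 taken => place at 11.
827 hashes to 5; slot 5 is free => place at 5.
Table: [838, 529, —, —, —, 827, —, 209, 485, 316, 482, 612, —]

482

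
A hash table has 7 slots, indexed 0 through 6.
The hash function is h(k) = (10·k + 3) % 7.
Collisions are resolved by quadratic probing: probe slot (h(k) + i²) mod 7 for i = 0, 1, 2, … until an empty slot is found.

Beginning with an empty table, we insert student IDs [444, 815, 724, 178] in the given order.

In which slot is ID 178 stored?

0

Insert 444: h=5, slot 5 empty => index 5.
Insert 815: h=5, slot 5 occupied => index 6.
Insert 724: h=5, slots 5,6 occupied => index 2.
Insert 178: h=5, slots 5,6,2 occupied => index 0.
Table: [178, -, 724, -, -, 444, 815]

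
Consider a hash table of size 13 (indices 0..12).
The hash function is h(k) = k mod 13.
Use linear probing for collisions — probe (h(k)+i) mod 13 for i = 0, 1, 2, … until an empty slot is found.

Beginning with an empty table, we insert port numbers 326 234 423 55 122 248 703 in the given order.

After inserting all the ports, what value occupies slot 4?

703

Insert 326: h=1, slot 1 empty -> index 1.
Insert 234: h=0, slot 0 empty -> index 0.
Insert 423: h=7, slot 7 empty -> index 7.
Insert 55: h=3, slot 3 empty -> index 3.
Insert 122: h=5, slot 5 empty -> index 5.
Insert 248: h=1, slot 1 occupied -> index 2.
Insert 703: h=1, slots 1,2,3 occupied -> index 4.
Table: [234, 326, 248, 55, 703, 122, ., 423, ., ., ., ., .]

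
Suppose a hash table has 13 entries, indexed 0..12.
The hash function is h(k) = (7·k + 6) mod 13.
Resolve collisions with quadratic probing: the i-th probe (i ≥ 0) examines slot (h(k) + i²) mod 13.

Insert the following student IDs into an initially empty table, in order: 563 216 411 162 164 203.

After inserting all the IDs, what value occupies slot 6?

563: h=8 -> slot 8
216: h=10 -> slot 10
411: h=10, probe 10,11 -> slot 11
162: h=9 -> slot 9
164: h=10, probe 10,11,1 -> slot 1
203: h=10, probe 10,11,1,6 -> slot 6
Table: [—, 164, —, —, —, —, 203, —, 563, 162, 216, 411, —]

203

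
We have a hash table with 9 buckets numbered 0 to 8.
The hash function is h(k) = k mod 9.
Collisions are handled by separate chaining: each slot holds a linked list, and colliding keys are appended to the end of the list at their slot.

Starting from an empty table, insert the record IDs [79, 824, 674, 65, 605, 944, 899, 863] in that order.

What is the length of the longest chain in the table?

79 → bucket 7
824 → bucket 5
674 → bucket 8
65 → bucket 2
605 → bucket 2 (collision)
944 → bucket 8 (collision)
899 → bucket 8 (collision)
863 → bucket 8 (collision)
Final buckets:
0: .
1: .
2: 65 -> 605
3: .
4: .
5: 824
6: .
7: 79
8: 674 -> 944 -> 899 -> 863

4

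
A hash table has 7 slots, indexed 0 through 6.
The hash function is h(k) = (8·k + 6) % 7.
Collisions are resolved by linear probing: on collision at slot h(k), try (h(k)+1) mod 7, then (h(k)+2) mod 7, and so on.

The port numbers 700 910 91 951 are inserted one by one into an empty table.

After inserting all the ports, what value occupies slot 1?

91

Insert 700: h=6, slot 6 empty → index 6.
Insert 910: h=6, slot 6 occupied → index 0.
Insert 91: h=6, slots 6,0 occupied → index 1.
Insert 951: h=5, slot 5 empty → index 5.
Table: [910, 91, ., ., ., 951, 700]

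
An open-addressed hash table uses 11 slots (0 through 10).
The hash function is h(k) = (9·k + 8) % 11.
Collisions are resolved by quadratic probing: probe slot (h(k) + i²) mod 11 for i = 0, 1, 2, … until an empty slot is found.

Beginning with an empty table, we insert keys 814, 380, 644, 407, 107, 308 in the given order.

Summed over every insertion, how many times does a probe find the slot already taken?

5

814 hashes to 8; slot 8 is free => place at 8.
380 hashes to 7; slot 7 is free => place at 7.
644 hashes to 7; 7,8 taken => place at 0.
407 hashes to 8; 8 taken => place at 9.
107 hashes to 3; slot 3 is free => place at 3.
308 hashes to 8; 8,9 taken => place at 1.
Table: [644, 308, ∅, 107, ∅, ∅, ∅, 380, 814, 407, ∅]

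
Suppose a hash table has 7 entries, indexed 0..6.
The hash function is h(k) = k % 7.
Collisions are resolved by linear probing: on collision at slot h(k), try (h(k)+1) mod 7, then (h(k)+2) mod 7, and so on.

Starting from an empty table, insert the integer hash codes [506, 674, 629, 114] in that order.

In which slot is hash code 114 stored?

4

506 hashes to 2; slot 2 is free → place at 2.
674 hashes to 2; 2 taken → place at 3.
629 hashes to 6; slot 6 is free → place at 6.
114 hashes to 2; 2,3 taken → place at 4.
Table: [—, —, 506, 674, 114, —, 629]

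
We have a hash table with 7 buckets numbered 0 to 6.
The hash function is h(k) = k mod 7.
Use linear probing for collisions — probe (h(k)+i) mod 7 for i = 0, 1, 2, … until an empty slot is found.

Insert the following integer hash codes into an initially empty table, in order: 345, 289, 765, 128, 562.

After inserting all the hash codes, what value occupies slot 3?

289

Insert 345: h=2, slot 2 empty => index 2.
Insert 289: h=2, slot 2 occupied => index 3.
Insert 765: h=2, slots 2,3 occupied => index 4.
Insert 128: h=2, slots 2,3,4 occupied => index 5.
Insert 562: h=2, slots 2,3,4,5 occupied => index 6.
Table: [_, _, 345, 289, 765, 128, 562]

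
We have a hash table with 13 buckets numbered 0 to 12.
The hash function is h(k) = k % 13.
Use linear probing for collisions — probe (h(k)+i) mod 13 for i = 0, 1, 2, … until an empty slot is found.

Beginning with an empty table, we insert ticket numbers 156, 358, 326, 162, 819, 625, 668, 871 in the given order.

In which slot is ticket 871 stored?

Insert 156: h=0, slot 0 empty → index 0.
Insert 358: h=7, slot 7 empty → index 7.
Insert 326: h=1, slot 1 empty → index 1.
Insert 162: h=6, slot 6 empty → index 6.
Insert 819: h=0, slots 0,1 occupied → index 2.
Insert 625: h=1, slots 1,2 occupied → index 3.
Insert 668: h=5, slot 5 empty → index 5.
Insert 871: h=0, slots 0,1,2,3 occupied → index 4.
Table: [156, 326, 819, 625, 871, 668, 162, 358, —, —, —, —, —]

4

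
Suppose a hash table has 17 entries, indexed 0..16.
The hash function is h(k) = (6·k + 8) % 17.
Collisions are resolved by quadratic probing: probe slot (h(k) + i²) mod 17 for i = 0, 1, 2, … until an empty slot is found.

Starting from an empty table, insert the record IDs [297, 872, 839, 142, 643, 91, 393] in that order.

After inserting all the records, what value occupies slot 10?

839

Insert 297: h=5, slot 5 empty => index 5.
Insert 872: h=4, slot 4 empty => index 4.
Insert 839: h=10, slot 10 empty => index 10.
Insert 142: h=10, slot 10 occupied => index 11.
Insert 643: h=7, slot 7 empty => index 7.
Insert 91: h=10, slots 10,11 occupied => index 14.
Insert 393: h=3, slot 3 empty => index 3.
Table: [—, —, —, 393, 872, 297, —, 643, —, —, 839, 142, —, —, 91, —, —]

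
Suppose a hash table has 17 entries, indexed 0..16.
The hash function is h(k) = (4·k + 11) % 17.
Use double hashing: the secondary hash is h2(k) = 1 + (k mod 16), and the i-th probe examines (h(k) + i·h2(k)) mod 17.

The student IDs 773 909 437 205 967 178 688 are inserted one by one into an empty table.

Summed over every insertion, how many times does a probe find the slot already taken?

Insert 773: h=9, slot 9 empty -> index 9.
Insert 909: h=9, h2=14, slot 9 occupied -> index 6.
Insert 437: h=8, slot 8 empty -> index 8.
Insert 205: h=15, slot 15 empty -> index 15.
Insert 967: h=3, slot 3 empty -> index 3.
Insert 178: h=9, h2=3, slot 9 occupied -> index 12.
Insert 688: h=9, h2=1, slot 9 occupied -> index 10.
Table: [∅, ∅, ∅, 967, ∅, ∅, 909, ∅, 437, 773, 688, ∅, 178, ∅, ∅, 205, ∅]

3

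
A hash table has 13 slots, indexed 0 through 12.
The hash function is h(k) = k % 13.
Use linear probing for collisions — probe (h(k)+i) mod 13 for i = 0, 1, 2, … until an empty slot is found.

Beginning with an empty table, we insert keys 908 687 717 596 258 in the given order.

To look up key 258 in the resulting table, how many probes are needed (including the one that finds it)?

Insert 908: h=11, slot 11 empty => index 11.
Insert 687: h=11, slot 11 occupied => index 12.
Insert 717: h=2, slot 2 empty => index 2.
Insert 596: h=11, slots 11,12 occupied => index 0.
Insert 258: h=11, slots 11,12,0 occupied => index 1.
Table: [596, 258, 717, -, -, -, -, -, -, -, -, 908, 687]
Lookup 258: h=11, probe 11,12,0,1 → found at 1.

4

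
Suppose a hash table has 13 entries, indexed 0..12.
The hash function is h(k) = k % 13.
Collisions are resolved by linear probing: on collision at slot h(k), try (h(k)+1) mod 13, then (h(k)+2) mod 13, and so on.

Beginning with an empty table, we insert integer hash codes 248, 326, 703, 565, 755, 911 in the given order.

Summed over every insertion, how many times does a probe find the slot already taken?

248: h=1 → slot 1
326: h=1, probe 1,2 → slot 2
703: h=1, probe 1,2,3 → slot 3
565: h=6 → slot 6
755: h=1, probe 1,2,3,4 → slot 4
911: h=1, probe 1,2,3,4,5 → slot 5
Table: [_, 248, 326, 703, 755, 911, 565, _, _, _, _, _, _]

10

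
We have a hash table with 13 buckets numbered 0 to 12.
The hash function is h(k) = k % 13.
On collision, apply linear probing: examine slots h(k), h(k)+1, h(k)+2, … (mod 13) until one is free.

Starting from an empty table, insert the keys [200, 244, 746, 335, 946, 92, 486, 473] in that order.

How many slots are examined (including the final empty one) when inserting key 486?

3

200 hashes to 5; slot 5 is free => place at 5.
244 hashes to 10; slot 10 is free => place at 10.
746 hashes to 5; 5 taken => place at 6.
335 hashes to 10; 10 taken => place at 11.
946 hashes to 10; 10,11 taken => place at 12.
92 hashes to 1; slot 1 is free => place at 1.
486 hashes to 5; 5,6 taken => place at 7.
473 hashes to 5; 5,6,7 taken => place at 8.
Table: [., 92, ., ., ., 200, 746, 486, 473, ., 244, 335, 946]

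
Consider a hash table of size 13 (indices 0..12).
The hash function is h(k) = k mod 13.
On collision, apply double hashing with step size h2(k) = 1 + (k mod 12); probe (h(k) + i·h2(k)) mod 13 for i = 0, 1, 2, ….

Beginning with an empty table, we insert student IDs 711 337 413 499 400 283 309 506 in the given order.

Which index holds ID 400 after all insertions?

2

711: h=9 -> slot 9
337: h=12 -> slot 12
413: h=10 -> slot 10
499: h=5 -> slot 5
400: h=10, h2=5, probe 10,2 -> slot 2
283: h=10, h2=8, probe 10,5,0 -> slot 0
309: h=10, h2=10, probe 10,7 -> slot 7
506: h=12, h2=3, probe 12,2,5,8 -> slot 8
Table: [283, ., 400, ., ., 499, ., 309, 506, 711, 413, ., 337]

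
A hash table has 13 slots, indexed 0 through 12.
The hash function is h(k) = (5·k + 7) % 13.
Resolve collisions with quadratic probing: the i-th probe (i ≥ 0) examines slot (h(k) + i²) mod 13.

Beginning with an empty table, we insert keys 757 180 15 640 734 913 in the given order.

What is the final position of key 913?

Insert 757: h=9, slot 9 empty → index 9.
Insert 180: h=10, slot 10 empty → index 10.
Insert 15: h=4, slot 4 empty → index 4.
Insert 640: h=9, slots 9,10 occupied → index 0.
Insert 734: h=11, slot 11 empty → index 11.
Insert 913: h=9, slots 9,10,0 occupied → index 5.
Table: [640, —, —, —, 15, 913, —, —, —, 757, 180, 734, —]

5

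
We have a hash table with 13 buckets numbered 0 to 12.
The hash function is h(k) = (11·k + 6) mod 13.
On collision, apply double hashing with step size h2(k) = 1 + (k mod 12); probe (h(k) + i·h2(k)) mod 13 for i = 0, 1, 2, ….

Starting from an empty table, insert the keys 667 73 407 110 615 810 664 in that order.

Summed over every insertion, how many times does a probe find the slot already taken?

667 hashes to 11; slot 11 is free => place at 11.
73 hashes to 3; slot 3 is free => place at 3.
407 hashes to 11, h2=12; 11 taken => place at 10.
110 hashes to 7; slot 7 is free => place at 7.
615 hashes to 11, h2=4; 11 taken => place at 2.
810 hashes to 11, h2=7; 11 taken => place at 5.
664 hashes to 4; slot 4 is free => place at 4.
Table: [—, —, 615, 73, 664, 810, —, 110, —, —, 407, 667, —]

3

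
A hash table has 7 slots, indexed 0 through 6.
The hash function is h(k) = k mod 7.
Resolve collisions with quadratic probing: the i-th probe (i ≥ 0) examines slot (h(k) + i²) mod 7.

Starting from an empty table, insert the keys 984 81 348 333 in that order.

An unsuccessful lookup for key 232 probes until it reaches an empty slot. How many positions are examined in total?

984 hashes to 4; slot 4 is free → place at 4.
81 hashes to 4; 4 taken → place at 5.
348 hashes to 5; 5 taken → place at 6.
333 hashes to 4; 4,5 taken → place at 1.
Table: [., 333, ., ., 984, 81, 348]
Lookup 232: h=1, probe 1,2 → slot 2 empty, not found.

2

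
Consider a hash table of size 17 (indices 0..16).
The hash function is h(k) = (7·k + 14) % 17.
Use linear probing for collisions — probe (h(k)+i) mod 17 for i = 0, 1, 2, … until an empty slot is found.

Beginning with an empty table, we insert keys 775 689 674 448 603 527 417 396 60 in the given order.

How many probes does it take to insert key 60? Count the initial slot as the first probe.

3

775 hashes to 16; slot 16 is free => place at 16.
689 hashes to 9; slot 9 is free => place at 9.
674 hashes to 6; slot 6 is free => place at 6.
448 hashes to 5; slot 5 is free => place at 5.
603 hashes to 2; slot 2 is free => place at 2.
527 hashes to 14; slot 14 is free => place at 14.
417 hashes to 9; 9 taken => place at 10.
396 hashes to 15; slot 15 is free => place at 15.
60 hashes to 9; 9,10 taken => place at 11.
Table: [—, —, 603, —, —, 448, 674, —, —, 689, 417, 60, —, —, 527, 396, 775]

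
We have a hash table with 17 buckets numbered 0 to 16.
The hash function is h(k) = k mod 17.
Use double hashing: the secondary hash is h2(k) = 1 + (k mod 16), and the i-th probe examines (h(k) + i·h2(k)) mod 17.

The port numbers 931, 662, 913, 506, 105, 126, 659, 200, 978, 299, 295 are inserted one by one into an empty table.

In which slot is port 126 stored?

931 hashes to 13; slot 13 is free → place at 13.
662 hashes to 16; slot 16 is free → place at 16.
913 hashes to 12; slot 12 is free → place at 12.
506 hashes to 13, h2=11; 13 taken → place at 7.
105 hashes to 3; slot 3 is free → place at 3.
126 hashes to 7, h2=15; 7 taken → place at 5.
659 hashes to 13, h2=4; 13 taken → place at 0.
200 hashes to 13, h2=9; 13,5 taken → place at 14.
978 hashes to 9; slot 9 is free → place at 9.
299 hashes to 10; slot 10 is free → place at 10.
295 hashes to 6; slot 6 is free → place at 6.
Table: [659, -, -, 105, -, 126, 295, 506, -, 978, 299, -, 913, 931, 200, -, 662]

5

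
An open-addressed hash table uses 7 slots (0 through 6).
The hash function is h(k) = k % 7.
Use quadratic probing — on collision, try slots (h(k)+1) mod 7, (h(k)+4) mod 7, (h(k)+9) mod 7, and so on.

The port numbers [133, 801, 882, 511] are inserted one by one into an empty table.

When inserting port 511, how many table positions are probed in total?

Insert 133: h=0, slot 0 empty -> index 0.
Insert 801: h=3, slot 3 empty -> index 3.
Insert 882: h=0, slot 0 occupied -> index 1.
Insert 511: h=0, slots 0,1 occupied -> index 4.
Table: [133, 882, -, 801, 511, -, -]

3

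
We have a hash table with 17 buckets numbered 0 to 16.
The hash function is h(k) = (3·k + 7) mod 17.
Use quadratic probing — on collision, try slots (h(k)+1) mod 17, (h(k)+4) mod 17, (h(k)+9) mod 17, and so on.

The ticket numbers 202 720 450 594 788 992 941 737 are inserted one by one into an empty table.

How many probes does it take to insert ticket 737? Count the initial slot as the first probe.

5

202: h=1 -> slot 1
720: h=8 -> slot 8
450: h=14 -> slot 14
594: h=4 -> slot 4
788: h=8, probe 8,9 -> slot 9
992: h=8, probe 8,9,12 -> slot 12
941: h=8, probe 8,9,12,0 -> slot 0
737: h=8, probe 8,9,12,0,7 -> slot 7
Table: [941, 202, ., ., 594, ., ., 737, 720, 788, ., ., 992, ., 450, ., .]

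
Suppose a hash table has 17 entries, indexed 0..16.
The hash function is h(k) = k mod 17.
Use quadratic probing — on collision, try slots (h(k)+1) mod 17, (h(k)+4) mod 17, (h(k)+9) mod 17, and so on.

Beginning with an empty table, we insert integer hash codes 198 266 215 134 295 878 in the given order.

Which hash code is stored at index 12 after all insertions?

266

198 hashes to 11; slot 11 is free => place at 11.
266 hashes to 11; 11 taken => place at 12.
215 hashes to 11; 11,12 taken => place at 15.
134 hashes to 15; 15 taken => place at 16.
295 hashes to 6; slot 6 is free => place at 6.
878 hashes to 11; 11,12,15 taken => place at 3.
Table: [—, —, —, 878, —, —, 295, —, —, —, —, 198, 266, —, —, 215, 134]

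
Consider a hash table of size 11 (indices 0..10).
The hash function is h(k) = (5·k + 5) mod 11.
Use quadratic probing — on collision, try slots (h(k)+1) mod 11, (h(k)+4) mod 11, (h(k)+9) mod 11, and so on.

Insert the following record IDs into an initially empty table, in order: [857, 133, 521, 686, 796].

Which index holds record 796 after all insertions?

7

857: h=0 → slot 0
133: h=10 → slot 10
521: h=3 → slot 3
686: h=3, probe 3,4 → slot 4
796: h=3, probe 3,4,7 → slot 7
Table: [857, ∅, ∅, 521, 686, ∅, ∅, 796, ∅, ∅, 133]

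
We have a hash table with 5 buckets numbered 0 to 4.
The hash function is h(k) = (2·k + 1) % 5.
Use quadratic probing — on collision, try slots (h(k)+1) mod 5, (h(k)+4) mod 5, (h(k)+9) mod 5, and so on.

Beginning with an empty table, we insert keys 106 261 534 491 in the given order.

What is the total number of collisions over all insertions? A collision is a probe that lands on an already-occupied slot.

106 hashes to 3; slot 3 is free → place at 3.
261 hashes to 3; 3 taken → place at 4.
534 hashes to 4; 4 taken → place at 0.
491 hashes to 3; 3,4 taken → place at 2.
Table: [534, -, 491, 106, 261]

4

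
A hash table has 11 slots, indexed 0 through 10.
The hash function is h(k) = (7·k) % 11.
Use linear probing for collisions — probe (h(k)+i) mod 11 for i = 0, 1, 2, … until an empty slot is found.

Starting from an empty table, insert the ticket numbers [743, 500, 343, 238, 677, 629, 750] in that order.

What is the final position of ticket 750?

743: h=9 -> slot 9
500: h=2 -> slot 2
343: h=3 -> slot 3
238: h=5 -> slot 5
677: h=9, probe 9,10 -> slot 10
629: h=3, probe 3,4 -> slot 4
750: h=3, probe 3,4,5,6 -> slot 6
Table: [., ., 500, 343, 629, 238, 750, ., ., 743, 677]

6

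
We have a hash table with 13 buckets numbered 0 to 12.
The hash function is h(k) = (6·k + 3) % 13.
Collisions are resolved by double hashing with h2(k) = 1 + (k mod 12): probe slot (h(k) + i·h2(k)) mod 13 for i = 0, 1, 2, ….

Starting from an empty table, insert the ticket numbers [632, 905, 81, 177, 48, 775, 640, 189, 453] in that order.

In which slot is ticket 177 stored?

9

632: h=12 → slot 12
905: h=12, h2=6, probe 12,5 → slot 5
81: h=8 → slot 8
177: h=12, h2=10, probe 12,9 → slot 9
48: h=5, h2=1, probe 5,6 → slot 6
775: h=12, h2=8, probe 12,7 → slot 7
640: h=8, h2=5, probe 8,0 → slot 0
189: h=6, h2=10, probe 6,3 → slot 3
453: h=4 → slot 4
Table: [640, _, _, 189, 453, 905, 48, 775, 81, 177, _, _, 632]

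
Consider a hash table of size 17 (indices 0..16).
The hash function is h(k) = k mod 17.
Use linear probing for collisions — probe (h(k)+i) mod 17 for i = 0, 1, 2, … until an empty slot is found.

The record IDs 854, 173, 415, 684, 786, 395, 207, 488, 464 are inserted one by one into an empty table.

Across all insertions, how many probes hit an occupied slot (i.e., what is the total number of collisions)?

18

854 hashes to 4; slot 4 is free → place at 4.
173 hashes to 3; slot 3 is free → place at 3.
415 hashes to 7; slot 7 is free → place at 7.
684 hashes to 4; 4 taken → place at 5.
786 hashes to 4; 4,5 taken → place at 6.
395 hashes to 4; 4,5,6,7 taken → place at 8.
207 hashes to 3; 3,4,5,6,7,8 taken → place at 9.
488 hashes to 12; slot 12 is free → place at 12.
464 hashes to 5; 5,6,7,8,9 taken → place at 10.
Table: [—, —, —, 173, 854, 684, 786, 415, 395, 207, 464, —, 488, —, —, —, —]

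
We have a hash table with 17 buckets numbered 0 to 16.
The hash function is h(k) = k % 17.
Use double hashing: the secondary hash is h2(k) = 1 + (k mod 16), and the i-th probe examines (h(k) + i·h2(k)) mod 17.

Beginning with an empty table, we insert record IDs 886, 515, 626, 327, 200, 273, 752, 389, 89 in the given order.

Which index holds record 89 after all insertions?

Insert 886: h=2, slot 2 empty -> index 2.
Insert 515: h=5, slot 5 empty -> index 5.
Insert 626: h=14, slot 14 empty -> index 14.
Insert 327: h=4, slot 4 empty -> index 4.
Insert 200: h=13, slot 13 empty -> index 13.
Insert 273: h=1, slot 1 empty -> index 1.
Insert 752: h=4, h2=1, slots 4,5 occupied -> index 6.
Insert 389: h=15, slot 15 empty -> index 15.
Insert 89: h=4, h2=10, slots 4,14 occupied -> index 7.
Table: [∅, 273, 886, ∅, 327, 515, 752, 89, ∅, ∅, ∅, ∅, ∅, 200, 626, 389, ∅]

7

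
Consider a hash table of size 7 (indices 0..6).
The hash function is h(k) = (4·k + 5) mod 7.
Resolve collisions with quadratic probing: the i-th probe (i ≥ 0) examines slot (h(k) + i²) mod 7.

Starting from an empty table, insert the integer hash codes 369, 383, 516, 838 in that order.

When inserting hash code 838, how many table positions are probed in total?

4

369 hashes to 4; slot 4 is free → place at 4.
383 hashes to 4; 4 taken → place at 5.
516 hashes to 4; 4,5 taken → place at 1.
838 hashes to 4; 4,5,1 taken → place at 6.
Table: [., 516, ., ., 369, 383, 838]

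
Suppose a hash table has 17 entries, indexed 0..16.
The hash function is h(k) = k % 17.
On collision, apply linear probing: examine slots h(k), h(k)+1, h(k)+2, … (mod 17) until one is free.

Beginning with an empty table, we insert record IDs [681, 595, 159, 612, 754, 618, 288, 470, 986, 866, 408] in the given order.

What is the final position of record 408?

681 hashes to 1; slot 1 is free => place at 1.
595 hashes to 0; slot 0 is free => place at 0.
159 hashes to 6; slot 6 is free => place at 6.
612 hashes to 0; 0,1 taken => place at 2.
754 hashes to 6; 6 taken => place at 7.
618 hashes to 6; 6,7 taken => place at 8.
288 hashes to 16; slot 16 is free => place at 16.
470 hashes to 11; slot 11 is free => place at 11.
986 hashes to 0; 0,1,2 taken => place at 3.
866 hashes to 16; 16,0,1,2,3 taken => place at 4.
408 hashes to 0; 0,1,2,3,4 taken => place at 5.
Table: [595, 681, 612, 986, 866, 408, 159, 754, 618, ∅, ∅, 470, ∅, ∅, ∅, ∅, 288]

5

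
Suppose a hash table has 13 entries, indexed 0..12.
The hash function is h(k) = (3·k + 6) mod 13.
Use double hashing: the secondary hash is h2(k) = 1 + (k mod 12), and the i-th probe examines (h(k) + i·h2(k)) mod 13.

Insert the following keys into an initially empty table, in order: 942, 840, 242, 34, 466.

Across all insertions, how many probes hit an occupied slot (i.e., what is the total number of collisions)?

942 hashes to 11; slot 11 is free -> place at 11.
840 hashes to 4; slot 4 is free -> place at 4.
242 hashes to 4, h2=3; 4 taken -> place at 7.
34 hashes to 4, h2=11; 4 taken -> place at 2.
466 hashes to 0; slot 0 is free -> place at 0.
Table: [466, ., 34, ., 840, ., ., 242, ., ., ., 942, .]

2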